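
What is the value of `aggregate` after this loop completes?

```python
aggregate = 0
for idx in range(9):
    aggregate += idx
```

Sum of 0 to 8 = 36
`aggregate` takes the values: 0 → 1 → 3 → 6 → 10 → 15 → 21 → 28 → 36

Answer: 36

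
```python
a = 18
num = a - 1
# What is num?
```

Trace:
`a = 18` → a = 18
`num = a - 1` → num = 17
So num = 17

Answer: 17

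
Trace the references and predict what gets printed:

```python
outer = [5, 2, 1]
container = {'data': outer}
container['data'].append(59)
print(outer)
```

Key concept: dict holds reference to list.
Step by step:
`outer = [5, 2, 1]` → outer = [5, 2, 1]
`container = {'data': outer}` → container = {'data': [5, 2, 1]}
`container['data'].append(59)` → outer = [5, 2, 1, 59]; container = {'data': [5, 2, 1, 59]}
`print(outer)` → prints [5, 2, 1, 59]

Answer: [5, 2, 1, 59]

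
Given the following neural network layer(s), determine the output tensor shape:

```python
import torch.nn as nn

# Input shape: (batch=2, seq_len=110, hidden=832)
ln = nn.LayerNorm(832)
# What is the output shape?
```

Input: (2, 110, 832) -> Output: (2, 110, 832)

Answer: (2, 110, 832)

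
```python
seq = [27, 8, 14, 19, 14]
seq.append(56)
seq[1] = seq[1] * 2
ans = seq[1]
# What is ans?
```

Trace:
`seq = [27, 8, 14, 19, 14]` → seq = [27, 8, 14, 19, 14]
`seq.append(56)` → seq = [27, 8, 14, 19, 14, 56]
`seq[1] = seq[1] * 2` → seq = [27, 16, 14, 19, 14, 56]
`ans = seq[1]` → ans = 16
So ans = 16

Answer: 16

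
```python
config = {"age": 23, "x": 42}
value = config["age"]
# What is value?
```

Trace:
`config = {"age": 23, "x": 42}` → config = {'age': 23, 'x': 42}
`value = config["age"]` → value = 23
So value = 23

Answer: 23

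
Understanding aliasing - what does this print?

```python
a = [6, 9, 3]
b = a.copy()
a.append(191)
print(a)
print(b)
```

Key concept: list.copy() creates independent copy.
Step by step:
`a = [6, 9, 3]` → a = [6, 9, 3]
`b = a.copy()` → b = [6, 9, 3]
`a.append(191)` → a = [6, 9, 3, 191]
`print(a)` → prints [6, 9, 3, 191]
`print(b)` → prints [6, 9, 3]

Answer:
[6, 9, 3, 191]
[6, 9, 3]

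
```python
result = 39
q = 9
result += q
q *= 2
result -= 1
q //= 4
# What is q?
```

Trace:
`result = 39` → result = 39
`q = 9` → q = 9
`result += q` → result = 48
`q *= 2` → q = 18
`result -= 1` → result = 47
`q //= 4` → q = 4
So q = 4

Answer: 4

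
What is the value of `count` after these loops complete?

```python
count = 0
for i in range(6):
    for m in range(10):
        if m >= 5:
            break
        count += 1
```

Inner breaks at 5, outer runs 6 times
`count` takes the values: 0 → 1 → 2 → 3 → 4 → 5 → 6 → 7 → 8 → 9 → 10 → 11 → 12 → 13 → 14 → 15 → 16 → 17 → 18 → 19 → 20 → 21 → 22 → 23 → 24 → 25 → 26 → 27 → 28 → 29 → 30

Answer: 30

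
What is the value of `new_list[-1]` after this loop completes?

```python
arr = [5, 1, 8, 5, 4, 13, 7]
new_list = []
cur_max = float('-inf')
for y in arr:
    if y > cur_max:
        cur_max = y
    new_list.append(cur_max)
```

Running max ends at 13
`new_list` takes the values: [] → [5] → [5, 5] → [5, 5, 8] → [5, 5, 8, 8] → [5, 5, 8, 8, 8] → [5, 5, 8, 8, 8, 13] → [5, 5, 8, 8, 8, 13, 13]
So `new_list[-1]` = 13

Answer: 13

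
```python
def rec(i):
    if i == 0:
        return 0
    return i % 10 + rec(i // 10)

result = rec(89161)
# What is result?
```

Sum of digits of 89161: 1 + 6 + 1 + 9 + 8 = 25

Answer: 25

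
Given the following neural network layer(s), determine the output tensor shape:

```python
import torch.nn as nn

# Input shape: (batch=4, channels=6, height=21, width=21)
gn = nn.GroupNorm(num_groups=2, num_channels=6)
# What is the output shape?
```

Input: (4, 6, 21, 21) -> Output: (4, 6, 21, 21)

Answer: (4, 6, 21, 21)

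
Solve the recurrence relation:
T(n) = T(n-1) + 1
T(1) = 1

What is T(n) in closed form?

Unrolling: T(n) = T(1) + 1·(n-1) = 1 + 1(n-1) = n.

Answer: T(n) = n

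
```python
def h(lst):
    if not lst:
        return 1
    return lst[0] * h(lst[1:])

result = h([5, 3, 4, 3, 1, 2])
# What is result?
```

Product over [5, 3, 4, 3, 1, 2] = 5 * 3 * 4 * 3 * 1 * 2 = 360

Answer: 360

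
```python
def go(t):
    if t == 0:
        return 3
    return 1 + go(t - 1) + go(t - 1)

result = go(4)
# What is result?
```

go(t) = 1 + 2·go(t-1), go(0)=3. Closed form: (3+1)·2^4 - 1 = 63.

Answer: 63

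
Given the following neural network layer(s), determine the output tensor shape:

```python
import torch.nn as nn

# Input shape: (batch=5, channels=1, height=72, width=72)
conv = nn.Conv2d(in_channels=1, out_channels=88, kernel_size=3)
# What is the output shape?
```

Input: (5, 1, 72, 72) -> Output: (5, 88, 70, 70)

Answer: (5, 88, 70, 70)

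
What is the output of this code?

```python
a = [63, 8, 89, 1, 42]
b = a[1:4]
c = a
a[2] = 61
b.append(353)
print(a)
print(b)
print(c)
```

Key concept: slice vs alias.
Step by step:
`a = [63, 8, 89, 1, 42]` → a = [63, 8, 89, 1, 42]
`b = a[1:4]` → b = [8, 89, 1]
`c = a` → c = [63, 8, 89, 1, 42] (same object as a)
`a[2] = 61` → a = [63, 8, 61, 1, 42] (same object as c); c = [63, 8, 61, 1, 42] (same object as a)
`b.append(353)` → b = [8, 89, 1, 353]
`print(a)` → prints [63, 8, 61, 1, 42]
`print(b)` → prints [8, 89, 1, 353]
`print(c)` → prints [63, 8, 61, 1, 42]

Answer:
[63, 8, 61, 1, 42]
[8, 89, 1, 353]
[63, 8, 61, 1, 42]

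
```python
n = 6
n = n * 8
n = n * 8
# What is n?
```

Trace:
`n = 6` → n = 6
`n = n * 8` → n = 48
`n = n * 8` → n = 384
So n = 384

Answer: 384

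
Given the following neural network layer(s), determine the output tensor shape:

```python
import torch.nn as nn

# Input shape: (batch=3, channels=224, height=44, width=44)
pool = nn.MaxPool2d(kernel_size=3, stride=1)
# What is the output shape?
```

Input: (3, 224, 44, 44) -> Output: (3, 224, 42, 42)

Answer: (3, 224, 42, 42)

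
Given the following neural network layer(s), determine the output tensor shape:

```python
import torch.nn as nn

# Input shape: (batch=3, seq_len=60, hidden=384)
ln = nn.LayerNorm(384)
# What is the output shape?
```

Input: (3, 60, 384) -> Output: (3, 60, 384)

Answer: (3, 60, 384)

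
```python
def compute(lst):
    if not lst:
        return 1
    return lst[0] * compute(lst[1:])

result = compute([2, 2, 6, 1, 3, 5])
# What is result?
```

Product over [2, 2, 6, 1, 3, 5] = 2 * 2 * 6 * 1 * 3 * 5 = 360

Answer: 360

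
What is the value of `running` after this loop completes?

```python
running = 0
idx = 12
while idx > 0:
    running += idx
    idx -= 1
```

Sum 12 down to 1
`running` takes the values: 0 → 12 → 23 → 33 → 42 → 50 → 57 → 63 → 68 → 72 → 75 → 77 → 78

Answer: 78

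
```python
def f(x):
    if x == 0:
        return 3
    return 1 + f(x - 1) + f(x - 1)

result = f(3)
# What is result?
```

f(x) = 1 + 2·f(x-1), f(0)=3. Closed form: (3+1)·2^3 - 1 = 31.

Answer: 31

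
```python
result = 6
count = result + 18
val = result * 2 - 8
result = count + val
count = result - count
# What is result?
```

Trace:
`result = 6` → result = 6
`count = result + 18` → count = 24
`val = result * 2 - 8` → val = 4
`result = count + val` → result = 28
`count = result - count` → count = 4
So result = 28

Answer: 28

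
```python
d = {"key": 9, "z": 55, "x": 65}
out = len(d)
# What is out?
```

Trace:
`d = {"key": 9, "z": 55, "x": 65}` → d = {'key': 9, 'z': 55, 'x': 65}
`out = len(d)` → out = 3
So out = 3

Answer: 3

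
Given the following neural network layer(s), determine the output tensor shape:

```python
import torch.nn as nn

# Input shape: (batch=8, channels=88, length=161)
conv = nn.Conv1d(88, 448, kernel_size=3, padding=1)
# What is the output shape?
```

Input: (8, 88, 161) -> Output: (8, 448, 161)

Answer: (8, 448, 161)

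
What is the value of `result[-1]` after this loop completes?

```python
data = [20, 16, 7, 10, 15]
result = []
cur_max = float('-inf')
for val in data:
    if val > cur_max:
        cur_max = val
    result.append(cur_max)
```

Running max ends at 20
`result` takes the values: [] → [20] → [20, 20] → [20, 20, 20] → [20, 20, 20, 20] → [20, 20, 20, 20, 20]
So `result[-1]` = 20

Answer: 20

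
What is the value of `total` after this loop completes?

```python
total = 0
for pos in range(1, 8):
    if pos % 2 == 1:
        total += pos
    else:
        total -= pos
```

Add odd, subtract even
`total` takes the values: 0 → 1 → -1 → 2 → -2 → 3 → -3 → 4

Answer: 4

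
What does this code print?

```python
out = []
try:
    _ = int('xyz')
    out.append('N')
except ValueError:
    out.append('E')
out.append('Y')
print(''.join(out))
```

Execution trace: 'E' (except ValueError) → 'Y' (after the try/except). Output: EY

Answer: EY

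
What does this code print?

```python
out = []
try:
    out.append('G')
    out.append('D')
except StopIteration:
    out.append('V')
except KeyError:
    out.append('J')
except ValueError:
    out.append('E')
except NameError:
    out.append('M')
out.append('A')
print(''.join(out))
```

Execution trace: 'G' (try body) → 'D' (try body, no exception) → 'A' (after the try/except). Output: GDA

Answer: GDA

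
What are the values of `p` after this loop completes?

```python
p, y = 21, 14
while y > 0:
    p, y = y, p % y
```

GCD of 21 and 14
`p` takes the values: 21 → 14 → 7

Answer: 7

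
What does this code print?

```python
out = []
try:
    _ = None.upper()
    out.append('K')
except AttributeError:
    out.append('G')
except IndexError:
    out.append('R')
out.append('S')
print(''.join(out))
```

Execution trace: 'G' (except AttributeError) → 'S' (after the try/except). Output: GS

Answer: GS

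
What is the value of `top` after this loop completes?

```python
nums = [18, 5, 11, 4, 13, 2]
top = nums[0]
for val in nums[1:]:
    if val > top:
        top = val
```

Maximum of [18, 5, 11, 4, 13, 2]
`top` takes the values: 18

Answer: 18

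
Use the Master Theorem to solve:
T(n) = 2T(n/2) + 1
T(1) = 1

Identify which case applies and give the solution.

a=2, b=2, f(n)=1. log_2(2) = 1. Since c=0 < 1, Case 1 applies: T(n) = Θ(n^log_b(a)) = O(n).

Answer: O(n) - Case 1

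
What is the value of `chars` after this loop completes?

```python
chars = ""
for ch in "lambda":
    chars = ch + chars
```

Reverse 'lambda'
`chars` takes the values: "" → "l" → "al" → "mal" → "bmal" → "dbmal" → "adbmal"

Answer: "adbmal"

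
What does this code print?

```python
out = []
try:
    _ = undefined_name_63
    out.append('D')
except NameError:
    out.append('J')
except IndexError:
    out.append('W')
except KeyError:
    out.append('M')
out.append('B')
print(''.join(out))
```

Execution trace: 'J' (except NameError) → 'B' (after the try/except). Output: JB

Answer: JB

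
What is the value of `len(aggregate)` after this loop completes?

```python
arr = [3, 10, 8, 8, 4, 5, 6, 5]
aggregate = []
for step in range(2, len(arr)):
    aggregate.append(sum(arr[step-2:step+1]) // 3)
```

Number of 3-element averages
`aggregate` takes the values: [] → [7] → [7, 8] → [7, 8, 6] → [7, 8, 6, 5] → [7, 8, 6, 5, 5] → [7, 8, 6, 5, 5, 5]
So `len(aggregate)` = 6

Answer: 6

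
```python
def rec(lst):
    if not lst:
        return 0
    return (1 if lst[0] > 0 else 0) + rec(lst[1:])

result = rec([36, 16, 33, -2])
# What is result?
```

Count of positive elements in [36, 16, 33, -2] = 3

Answer: 3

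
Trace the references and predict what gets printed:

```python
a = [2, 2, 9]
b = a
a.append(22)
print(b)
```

Key concept: basic list aliasing.
Step by step:
`a = [2, 2, 9]` → a = [2, 2, 9]
`b = a` → b = [2, 2, 9] (same object as a)
`a.append(22)` → a = [2, 2, 9, 22] (same object as b); b = [2, 2, 9, 22] (same object as a)
`print(b)` → prints [2, 2, 9, 22]

Answer: [2, 2, 9, 22]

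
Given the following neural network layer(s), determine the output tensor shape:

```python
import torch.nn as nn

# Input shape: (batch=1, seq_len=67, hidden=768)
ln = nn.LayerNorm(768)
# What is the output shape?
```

Input: (1, 67, 768) -> Output: (1, 67, 768)

Answer: (1, 67, 768)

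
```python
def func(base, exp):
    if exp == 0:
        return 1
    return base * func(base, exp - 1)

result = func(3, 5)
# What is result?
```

func(3, 5) = 3 * 3 * 3 * 3 * 3 = 243

Answer: 243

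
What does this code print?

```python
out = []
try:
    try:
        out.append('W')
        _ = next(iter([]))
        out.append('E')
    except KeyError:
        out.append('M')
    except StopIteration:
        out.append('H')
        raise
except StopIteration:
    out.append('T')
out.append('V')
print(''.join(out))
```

Execution trace: 'W' (try body) → 'H' (except StopIteration) → 'T' (outer except StopIteration) → 'V' (after the try/except). Output: WHTV

Answer: WHTV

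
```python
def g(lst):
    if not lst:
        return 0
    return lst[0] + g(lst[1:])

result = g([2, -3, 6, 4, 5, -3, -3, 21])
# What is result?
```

2 + (-3) + 6 + 4 + 5 + (-3) + (-3) + 21 + 0 = 29

Answer: 29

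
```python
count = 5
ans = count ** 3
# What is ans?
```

Trace:
`count = 5` → count = 5
`ans = count ** 3` → ans = 125
So ans = 125

Answer: 125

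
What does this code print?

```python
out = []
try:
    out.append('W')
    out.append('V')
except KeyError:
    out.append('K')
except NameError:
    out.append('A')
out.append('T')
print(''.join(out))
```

Execution trace: 'W' (try body) → 'V' (try body, no exception) → 'T' (after the try/except). Output: WVT

Answer: WVT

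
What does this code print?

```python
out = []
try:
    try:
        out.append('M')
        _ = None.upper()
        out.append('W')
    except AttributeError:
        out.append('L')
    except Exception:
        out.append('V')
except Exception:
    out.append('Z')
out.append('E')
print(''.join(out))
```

Execution trace: 'M' (inner try body) → 'L' (inner except AttributeError) → 'E' (after the try/except). Output: MLE

Answer: MLE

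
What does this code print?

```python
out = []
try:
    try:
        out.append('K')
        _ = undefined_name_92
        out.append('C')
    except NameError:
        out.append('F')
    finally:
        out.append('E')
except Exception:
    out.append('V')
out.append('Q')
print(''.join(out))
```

Execution trace: 'K' (inner try body) → 'F' (inner except NameError) → 'E' (inner finally) → 'Q' (after the try/except). Output: KFEQ

Answer: KFEQ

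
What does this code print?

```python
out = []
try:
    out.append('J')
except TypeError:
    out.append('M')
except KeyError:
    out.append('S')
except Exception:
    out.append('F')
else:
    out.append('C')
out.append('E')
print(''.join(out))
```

Execution trace: 'J' (try body, no exception) → 'C' (else) → 'E' (after the try/except). Output: JCE

Answer: JCE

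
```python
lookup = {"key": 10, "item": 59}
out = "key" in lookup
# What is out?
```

Trace:
`lookup = {"key": 10, "item": 59}` → lookup = {'key': 10, 'item': 59}
`out = "key" in lookup` → out = True
So out = True

Answer: True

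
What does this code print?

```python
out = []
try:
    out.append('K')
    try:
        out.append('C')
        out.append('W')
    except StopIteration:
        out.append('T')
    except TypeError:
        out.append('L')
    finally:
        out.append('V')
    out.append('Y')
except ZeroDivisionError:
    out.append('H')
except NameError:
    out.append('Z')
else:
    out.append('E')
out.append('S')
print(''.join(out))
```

Execution trace: 'K' (try body) → 'C' (inner try body) → 'W' (inner try body, no exception) → 'V' (inner finally) → 'Y' (try body, no exception) → 'E' (else) → 'S' (after the try/except). Output: KCWVYES

Answer: KCWVYES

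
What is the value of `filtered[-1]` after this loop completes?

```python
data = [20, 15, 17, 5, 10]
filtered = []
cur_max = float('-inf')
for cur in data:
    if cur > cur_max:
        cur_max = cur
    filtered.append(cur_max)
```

Running max ends at 20
`filtered` takes the values: [] → [20] → [20, 20] → [20, 20, 20] → [20, 20, 20, 20] → [20, 20, 20, 20, 20]
So `filtered[-1]` = 20

Answer: 20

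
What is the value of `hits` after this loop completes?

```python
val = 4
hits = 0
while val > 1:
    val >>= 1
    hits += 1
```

Count right shifts until 1
`hits` takes the values: 0 → 1 → 2

Answer: 2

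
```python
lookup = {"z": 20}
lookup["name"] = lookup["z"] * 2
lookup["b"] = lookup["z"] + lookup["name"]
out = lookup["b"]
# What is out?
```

Trace:
`lookup = {"z": 20}` → lookup = {'z': 20}
`lookup["name"] = lookup["z"] * 2` → lookup = {'z': 20, 'name': 40}
`lookup["b"] = lookup["z"] + lookup["name"]` → lookup = {'z': 20, 'name': 40, 'b': 60}
`out = lookup["b"]` → out = 60
So out = 60

Answer: 60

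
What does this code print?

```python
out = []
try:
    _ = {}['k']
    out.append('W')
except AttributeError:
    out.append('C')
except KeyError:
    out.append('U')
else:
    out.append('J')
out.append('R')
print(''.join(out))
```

Execution trace: 'U' (except KeyError) → 'R' (after the try/except). Output: UR

Answer: UR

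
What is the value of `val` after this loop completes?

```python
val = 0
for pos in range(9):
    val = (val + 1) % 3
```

Increment mod 3, 9 times = 0
`val` takes the values: 0 → 1 → 2 → 0 → 1 → 2 → 0 → 1 → 2 → 0

Answer: 0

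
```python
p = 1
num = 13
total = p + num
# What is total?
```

Trace:
`p = 1` → p = 1
`num = 13` → num = 13
`total = p + num` → total = 14
So total = 14

Answer: 14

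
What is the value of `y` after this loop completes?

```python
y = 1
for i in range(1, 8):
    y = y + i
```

Start at 1, add 1 through 7
`y` takes the values: 1 → 2 → 4 → 7 → 11 → 16 → 22 → 29

Answer: 29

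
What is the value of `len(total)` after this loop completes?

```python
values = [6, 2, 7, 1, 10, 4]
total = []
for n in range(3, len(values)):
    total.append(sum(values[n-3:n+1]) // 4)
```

Number of 4-element averages
`total` takes the values: [] → [4] → [4, 5] → [4, 5, 5]
So `len(total)` = 3

Answer: 3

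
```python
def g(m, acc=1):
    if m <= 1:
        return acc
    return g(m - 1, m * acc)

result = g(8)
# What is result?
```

Accumulator trace (n, acc): (8, 1) -> (7, 8) -> (6, 56) -> (5, 336) -> (4, 1680) -> (3, 6720) -> (2, 20160) -> (1, 40320) -> return 40320

Answer: 40320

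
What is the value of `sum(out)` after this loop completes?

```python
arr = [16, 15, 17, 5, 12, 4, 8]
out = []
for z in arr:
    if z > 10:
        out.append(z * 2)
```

Sum of doubled values > 10
`out` takes the values: [] → [32] → [32, 30] → [32, 30, 34] → [32, 30, 34, 24]
So `sum(out)` = 120

Answer: 120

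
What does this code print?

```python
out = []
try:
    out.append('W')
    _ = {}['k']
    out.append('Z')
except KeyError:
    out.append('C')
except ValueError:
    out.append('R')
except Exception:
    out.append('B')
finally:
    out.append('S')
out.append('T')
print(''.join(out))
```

Execution trace: 'W' (try body) → 'C' (except KeyError) → 'S' (finally) → 'T' (after the try/except). Output: WCST

Answer: WCST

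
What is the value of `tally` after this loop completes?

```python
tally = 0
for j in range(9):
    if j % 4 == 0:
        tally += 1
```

Count numbers divisible by 4 in range(9)
`tally` takes the values: 0 → 1 → 2 → 3

Answer: 3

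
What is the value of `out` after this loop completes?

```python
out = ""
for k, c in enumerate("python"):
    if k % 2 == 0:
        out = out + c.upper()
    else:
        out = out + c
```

Uppercase even positions in 'python'
`out` takes the values: "" → "P" → "Py" → "PyT" → "PyTh" → "PyThO" → "PyThOn"

Answer: "PyThOn"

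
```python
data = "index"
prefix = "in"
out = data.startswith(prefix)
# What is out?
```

Trace:
`data = "index"` → data = 'index'
`prefix = "in"` → prefix = 'in'
`out = data.startswith(prefix)` → out = True
So out = True

Answer: True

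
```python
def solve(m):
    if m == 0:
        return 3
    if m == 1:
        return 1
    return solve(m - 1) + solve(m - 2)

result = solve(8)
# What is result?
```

Build up from base cases: solve(0)=3, solve(1)=1, solve(2)=4, solve(3)=5, solve(4)=9, solve(5)=14, solve(6)=23, ..., solve(8)=60

Answer: 60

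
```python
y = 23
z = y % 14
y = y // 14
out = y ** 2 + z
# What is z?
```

Trace:
`y = 23` → y = 23
`z = y % 14` → z = 9
`y = y // 14` → y = 1
`out = y ** 2 + z` → out = 10
So z = 9

Answer: 9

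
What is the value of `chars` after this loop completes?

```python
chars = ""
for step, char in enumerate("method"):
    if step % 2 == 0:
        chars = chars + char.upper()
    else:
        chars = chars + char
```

Uppercase even positions in 'method'
`chars` takes the values: "" → "M" → "Me" → "MeT" → "MeTh" → "MeThO" → "MeThOd"

Answer: "MeThOd"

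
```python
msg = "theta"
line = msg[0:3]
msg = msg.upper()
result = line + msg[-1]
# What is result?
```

Trace:
`msg = "theta"` → msg = 'theta'
`line = msg[0:3]` → line = 'the'
`msg = msg.upper()` → msg = 'THETA'
`result = line + msg[-1]` → result = 'theA'
So result = 'theA'

Answer: 'theA'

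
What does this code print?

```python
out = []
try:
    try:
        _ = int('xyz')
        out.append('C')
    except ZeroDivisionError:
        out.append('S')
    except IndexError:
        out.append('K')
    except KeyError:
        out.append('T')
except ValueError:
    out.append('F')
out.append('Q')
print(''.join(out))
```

Execution trace: 'F' (outer except ValueError) → 'Q' (after the try/except). Output: FQ

Answer: FQ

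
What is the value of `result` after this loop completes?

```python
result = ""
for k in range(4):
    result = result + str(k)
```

Concatenate digits 0 to 3
`result` takes the values: "" → "0" → "01" → "012" → "0123"

Answer: "0123"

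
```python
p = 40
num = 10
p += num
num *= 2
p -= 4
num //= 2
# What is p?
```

Trace:
`p = 40` → p = 40
`num = 10` → num = 10
`p += num` → p = 50
`num *= 2` → num = 20
`p -= 4` → p = 46
`num //= 2` → num = 10
So p = 46

Answer: 46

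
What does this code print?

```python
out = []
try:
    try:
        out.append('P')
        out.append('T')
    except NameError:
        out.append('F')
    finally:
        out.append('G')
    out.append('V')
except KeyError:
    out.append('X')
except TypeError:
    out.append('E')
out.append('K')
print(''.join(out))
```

Execution trace: 'P' (inner try body) → 'T' (inner try body, no exception) → 'G' (inner finally) → 'V' (try body, no exception) → 'K' (after the try/except). Output: PTGVK

Answer: PTGVK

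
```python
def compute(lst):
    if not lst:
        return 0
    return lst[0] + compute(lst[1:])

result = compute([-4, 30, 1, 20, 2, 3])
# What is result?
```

(-4) + 30 + 1 + 20 + 2 + 3 + 0 = 52

Answer: 52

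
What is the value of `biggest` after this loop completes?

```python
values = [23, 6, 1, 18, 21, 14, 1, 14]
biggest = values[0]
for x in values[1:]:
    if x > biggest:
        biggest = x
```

Maximum of [23, 6, 1, 18, 21, 14, 1, 14]
`biggest` takes the values: 23

Answer: 23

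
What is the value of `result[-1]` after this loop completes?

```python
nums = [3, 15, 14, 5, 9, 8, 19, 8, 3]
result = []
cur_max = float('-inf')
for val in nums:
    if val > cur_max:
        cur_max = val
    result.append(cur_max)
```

Running max ends at 19
`result` takes the values: [] → [3] → [3, 15] → [3, 15, 15] → [3, 15, 15, 15] → [3, 15, 15, 15, 15] → [3, 15, 15, 15, 15, 15] → [3, 15, 15, 15, 15, 15, 19] → [3, 15, 15, 15, 15, 15, 19, 19] → [3, 15, 15, 15, 15, 15, 19, 19, 19]
So `result[-1]` = 19

Answer: 19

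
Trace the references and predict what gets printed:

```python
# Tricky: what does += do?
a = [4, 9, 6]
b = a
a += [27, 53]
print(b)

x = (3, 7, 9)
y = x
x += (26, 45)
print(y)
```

Key concept: += behavior differs for mutable vs immutable.
Step by step:
`a = [4, 9, 6]` → a = [4, 9, 6]
`b = a` → b = [4, 9, 6] (same object as a)
`a += [27, 53]` → a = [4, 9, 6, 27, 53] (same object as b); b = [4, 9, 6, 27, 53] (same object as a)
`print(b)` → prints [4, 9, 6, 27, 53]
`x = (3, 7, 9)` → x = (3, 7, 9)
`y = x` → y = (3, 7, 9)
`x += (26, 45)` → x = (3, 7, 9, 26, 45)
`print(y)` → prints (3, 7, 9)

Answer:
[4, 9, 6, 27, 53]
(3, 7, 9)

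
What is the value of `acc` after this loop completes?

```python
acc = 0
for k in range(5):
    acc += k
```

Sum of 0 to 4 = 10
`acc` takes the values: 0 → 1 → 3 → 6 → 10

Answer: 10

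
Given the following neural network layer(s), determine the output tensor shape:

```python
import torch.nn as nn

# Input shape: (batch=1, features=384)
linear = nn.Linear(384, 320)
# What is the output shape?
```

Input: (1, 384) -> Output: (1, 320)

Answer: (1, 320)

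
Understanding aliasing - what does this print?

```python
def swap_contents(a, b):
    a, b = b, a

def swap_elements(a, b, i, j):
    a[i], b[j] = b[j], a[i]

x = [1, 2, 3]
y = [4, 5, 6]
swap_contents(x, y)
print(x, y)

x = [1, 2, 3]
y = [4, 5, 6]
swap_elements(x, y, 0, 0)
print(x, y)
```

Key concept: parameter rebinding vs mutation.
Step by step:
`x = [1, 2, 3]` → x = [1, 2, 3]
`y = [4, 5, 6]` → y = [4, 5, 6]
`swap_contents(x, y)` → no visible change to tracked variables
`print(x, y)` → prints [1, 2, 3] [4, 5, 6]
`x = [1, 2, 3]` → x = [1, 2, 3]
`y = [4, 5, 6]` → y = [4, 5, 6]
`swap_elements(x, y, 0, 0)` → x = [4, 2, 3]; y = [1, 5, 6]
`print(x, y)` → prints [4, 2, 3] [1, 5, 6]

Answer:
[1, 2, 3] [4, 5, 6]
[4, 2, 3] [1, 5, 6]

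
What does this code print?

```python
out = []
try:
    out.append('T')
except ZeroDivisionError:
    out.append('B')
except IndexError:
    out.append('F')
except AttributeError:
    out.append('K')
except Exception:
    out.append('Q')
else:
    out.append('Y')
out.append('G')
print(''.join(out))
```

Execution trace: 'T' (try body, no exception) → 'Y' (else) → 'G' (after the try/except). Output: TYG

Answer: TYG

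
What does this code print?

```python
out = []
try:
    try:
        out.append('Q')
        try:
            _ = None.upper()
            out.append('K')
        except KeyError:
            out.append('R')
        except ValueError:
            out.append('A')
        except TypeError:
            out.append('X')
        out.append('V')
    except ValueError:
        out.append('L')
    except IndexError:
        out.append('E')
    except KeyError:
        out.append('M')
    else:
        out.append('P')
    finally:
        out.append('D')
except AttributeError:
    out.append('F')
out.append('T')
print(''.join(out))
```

Execution trace: 'Q' (try body) → 'D' (finally) → 'F' (outer except AttributeError) → 'T' (after the try/except). Output: QDFT

Answer: QDFT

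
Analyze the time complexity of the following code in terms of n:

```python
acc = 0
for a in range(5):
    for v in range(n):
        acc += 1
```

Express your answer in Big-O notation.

Each loop level contributes: 1 × n. Multiplying the contributions gives O(n).

Answer: O(n)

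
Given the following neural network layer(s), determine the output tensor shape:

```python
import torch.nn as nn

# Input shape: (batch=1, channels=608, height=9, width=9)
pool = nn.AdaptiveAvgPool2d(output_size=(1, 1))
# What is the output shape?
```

Input: (1, 608, 9, 9) -> Output: (1, 608, 1, 1)

Answer: (1, 608, 1, 1)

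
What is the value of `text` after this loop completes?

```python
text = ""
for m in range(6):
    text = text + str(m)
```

Concatenate digits 0 to 5
`text` takes the values: "" → "0" → "01" → "012" → "0123" → "01234" → "012345"

Answer: "012345"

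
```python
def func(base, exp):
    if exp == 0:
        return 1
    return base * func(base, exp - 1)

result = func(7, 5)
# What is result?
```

func(7, 5) = 7 * 7 * 7 * 7 * 7 = 16807

Answer: 16807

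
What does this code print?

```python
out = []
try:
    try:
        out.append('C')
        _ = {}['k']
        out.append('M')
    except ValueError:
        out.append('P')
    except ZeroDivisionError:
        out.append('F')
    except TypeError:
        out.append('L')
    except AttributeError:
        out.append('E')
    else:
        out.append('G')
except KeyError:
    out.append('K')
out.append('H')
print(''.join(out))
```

Execution trace: 'C' (try body) → 'K' (outer except KeyError) → 'H' (after the try/except). Output: CKH

Answer: CKH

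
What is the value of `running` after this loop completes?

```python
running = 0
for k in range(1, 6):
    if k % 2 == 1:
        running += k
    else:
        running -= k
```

Add odd, subtract even
`running` takes the values: 0 → 1 → -1 → 2 → -2 → 3

Answer: 3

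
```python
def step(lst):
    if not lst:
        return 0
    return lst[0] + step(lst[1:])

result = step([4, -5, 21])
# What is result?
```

4 + (-5) + 21 + 0 = 20

Answer: 20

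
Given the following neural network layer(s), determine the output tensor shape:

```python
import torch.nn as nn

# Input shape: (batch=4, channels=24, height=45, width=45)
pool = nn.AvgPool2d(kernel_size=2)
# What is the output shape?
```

Input: (4, 24, 45, 45) -> Output: (4, 24, 22, 22)

Answer: (4, 24, 22, 22)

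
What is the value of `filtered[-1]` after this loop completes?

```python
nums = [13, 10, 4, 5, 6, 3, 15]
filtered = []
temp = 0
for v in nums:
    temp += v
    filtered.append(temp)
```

Cumulative sum ends at 56
`filtered` takes the values: [] → [13] → [13, 23] → [13, 23, 27] → [13, 23, 27, 32] → [13, 23, 27, 32, 38] → [13, 23, 27, 32, 38, 41] → [13, 23, 27, 32, 38, 41, 56]
So `filtered[-1]` = 56

Answer: 56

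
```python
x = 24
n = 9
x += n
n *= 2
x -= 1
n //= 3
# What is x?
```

Trace:
`x = 24` → x = 24
`n = 9` → n = 9
`x += n` → x = 33
`n *= 2` → n = 18
`x -= 1` → x = 32
`n //= 3` → n = 6
So x = 32

Answer: 32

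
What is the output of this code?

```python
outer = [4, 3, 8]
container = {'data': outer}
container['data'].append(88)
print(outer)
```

Key concept: dict holds reference to list.
Step by step:
`outer = [4, 3, 8]` → outer = [4, 3, 8]
`container = {'data': outer}` → container = {'data': [4, 3, 8]}
`container['data'].append(88)` → outer = [4, 3, 8, 88]; container = {'data': [4, 3, 8, 88]}
`print(outer)` → prints [4, 3, 8, 88]

Answer: [4, 3, 8, 88]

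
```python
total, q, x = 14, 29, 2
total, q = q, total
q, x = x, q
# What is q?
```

Trace:
`total, q, x = 14, 29, 2` → total = 14; q = 29; x = 2
`total, q = q, total` → total = 29; q = 14
`q, x = x, q` → q = 2; x = 14
So q = 2

Answer: 2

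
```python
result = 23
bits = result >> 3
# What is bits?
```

Trace:
`result = 23` → result = 23
`bits = result >> 3` → bits = 2
So bits = 2

Answer: 2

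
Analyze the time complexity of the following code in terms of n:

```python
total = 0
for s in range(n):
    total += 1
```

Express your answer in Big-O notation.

Each loop level contributes: n. Multiplying the contributions gives O(n).

Answer: O(n)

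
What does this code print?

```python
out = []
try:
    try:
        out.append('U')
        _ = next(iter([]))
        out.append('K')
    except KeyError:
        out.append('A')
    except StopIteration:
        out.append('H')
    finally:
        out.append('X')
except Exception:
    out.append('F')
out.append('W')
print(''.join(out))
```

Execution trace: 'U' (inner try body) → 'H' (inner except StopIteration) → 'X' (inner finally) → 'W' (after the try/except). Output: UHXW

Answer: UHXW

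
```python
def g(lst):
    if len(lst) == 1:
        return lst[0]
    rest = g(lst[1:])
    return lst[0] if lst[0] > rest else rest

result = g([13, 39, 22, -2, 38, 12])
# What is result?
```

Recursive max over [13, 39, 22, -2, 38, 12] = 39

Answer: 39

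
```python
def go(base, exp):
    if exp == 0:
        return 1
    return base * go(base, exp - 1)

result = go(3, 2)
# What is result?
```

go(3, 2) = 3 * 3 = 9

Answer: 9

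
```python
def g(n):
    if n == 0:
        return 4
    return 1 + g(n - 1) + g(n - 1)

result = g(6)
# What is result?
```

g(n) = 1 + 2·g(n-1), g(0)=4. Closed form: (4+1)·2^6 - 1 = 319.

Answer: 319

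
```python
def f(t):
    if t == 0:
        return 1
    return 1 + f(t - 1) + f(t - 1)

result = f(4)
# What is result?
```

f(t) = 1 + 2·f(t-1), f(0)=1. Closed form: (1+1)·2^4 - 1 = 31.

Answer: 31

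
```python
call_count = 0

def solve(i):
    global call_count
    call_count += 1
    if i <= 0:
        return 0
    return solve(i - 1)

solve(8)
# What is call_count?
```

Linear recursion stepping by 1: 9 calls from i=8 down to ≤0.

Answer: 9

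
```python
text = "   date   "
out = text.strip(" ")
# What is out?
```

Trace:
`text = "   date   "` → text = '   date   '
`out = text.strip(" ")` → out = 'date'
So out = 'date'

Answer: 'date'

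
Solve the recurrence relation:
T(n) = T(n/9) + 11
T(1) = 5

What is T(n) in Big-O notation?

Each step divides n by 9 and adds 11. After log_9(n) steps we reach T(1)=5. So T(n) = 11·log_9(n) + 5 = O(log n).

Answer: O(log n)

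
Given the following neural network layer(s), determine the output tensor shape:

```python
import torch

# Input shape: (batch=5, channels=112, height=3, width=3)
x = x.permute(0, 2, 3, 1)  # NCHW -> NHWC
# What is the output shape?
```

Input: (5, 112, 3, 3) -> Output: (5, 3, 3, 112)

Answer: (5, 3, 3, 112)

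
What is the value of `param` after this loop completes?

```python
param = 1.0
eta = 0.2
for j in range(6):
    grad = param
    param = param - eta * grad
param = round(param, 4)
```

Gradient descent: w = 1.0 * (1 - 0.2)^6
`param` takes the values: 1.0 → 0.8 → 0.64 → 0.512 → 0.4096 → 0.32768 → 0.262144 → 0.2621

Answer: 0.2621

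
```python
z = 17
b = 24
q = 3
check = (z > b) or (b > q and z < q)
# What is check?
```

Trace:
`z = 17` → z = 17
`b = 24` → b = 24
`q = 3` → q = 3
`check = (z > b) or (b > q and z < q)` → check = False
So check = False

Answer: False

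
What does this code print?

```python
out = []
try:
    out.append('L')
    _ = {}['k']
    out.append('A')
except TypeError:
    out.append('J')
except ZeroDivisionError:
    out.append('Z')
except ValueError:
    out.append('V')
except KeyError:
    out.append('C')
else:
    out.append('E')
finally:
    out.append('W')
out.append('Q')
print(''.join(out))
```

Execution trace: 'L' (try body) → 'C' (except KeyError) → 'W' (finally) → 'Q' (after the try/except). Output: LCWQ

Answer: LCWQ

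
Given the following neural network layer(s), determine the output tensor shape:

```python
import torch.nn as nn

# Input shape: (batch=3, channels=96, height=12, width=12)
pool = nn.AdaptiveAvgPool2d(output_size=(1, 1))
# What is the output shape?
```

Input: (3, 96, 12, 12) -> Output: (3, 96, 1, 1)

Answer: (3, 96, 1, 1)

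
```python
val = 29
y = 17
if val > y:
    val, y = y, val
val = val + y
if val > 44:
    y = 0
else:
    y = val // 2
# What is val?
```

Trace:
`val = 29` → val = 29
`y = 17` → y = 17
`if val > y: ...` → val > y is True → val = 17; y = 29
`val = val + y` → val = 46
`if val > 44: ...` → val > 44 is True → y = 0
So val = 46

Answer: 46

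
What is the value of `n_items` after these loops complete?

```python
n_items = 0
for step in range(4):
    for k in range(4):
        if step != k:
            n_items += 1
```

4² - 4 (exclude diagonal)
`n_items` takes the values: 0 → 1 → 2 → 3 → 4 → 5 → 6 → 7 → 8 → 9 → 10 → 11 → 12

Answer: 12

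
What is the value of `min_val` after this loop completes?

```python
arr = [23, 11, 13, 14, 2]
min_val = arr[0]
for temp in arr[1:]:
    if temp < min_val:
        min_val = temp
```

Minimum of [23, 11, 13, 14, 2]
`min_val` takes the values: 23 → 11 → 2

Answer: 2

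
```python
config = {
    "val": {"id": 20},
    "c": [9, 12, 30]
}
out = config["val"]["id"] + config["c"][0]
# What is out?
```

Trace:
`config = { ...` → config = {'val': {'id': 20}, 'c': [9, 12, 30]}
`out = config["val"]["id"] + config["c"][0]` → out = 29
So out = 29

Answer: 29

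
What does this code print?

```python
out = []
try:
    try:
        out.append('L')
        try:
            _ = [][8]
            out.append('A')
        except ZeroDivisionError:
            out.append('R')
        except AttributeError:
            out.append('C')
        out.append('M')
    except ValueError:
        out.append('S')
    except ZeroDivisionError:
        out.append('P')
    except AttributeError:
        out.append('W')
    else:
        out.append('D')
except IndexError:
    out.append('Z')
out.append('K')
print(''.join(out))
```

Execution trace: 'L' (try body) → 'Z' (outer except IndexError) → 'K' (after the try/except). Output: LZK

Answer: LZK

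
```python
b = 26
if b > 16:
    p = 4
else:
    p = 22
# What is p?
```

Trace:
`b = 26` → b = 26
`if b > 16: ...` → b > 16 is True → p = 4
So p = 4

Answer: 4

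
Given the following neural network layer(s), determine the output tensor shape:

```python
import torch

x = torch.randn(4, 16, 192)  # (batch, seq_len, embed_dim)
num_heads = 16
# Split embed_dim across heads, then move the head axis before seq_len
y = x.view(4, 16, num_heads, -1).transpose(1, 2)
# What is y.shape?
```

Input: (4, 16, 192) -> head_dim = 192 // 16 = 12; after view: (4, 16, 16, 12) -> after transpose(1, 2): (4, 16, 16, 12) -> Output: (4, 16, 16, 12)

Answer: (4, 16, 16, 12)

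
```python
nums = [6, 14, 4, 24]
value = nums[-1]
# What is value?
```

Trace:
`nums = [6, 14, 4, 24]` → nums = [6, 14, 4, 24]
`value = nums[-1]` → value = 24
So value = 24

Answer: 24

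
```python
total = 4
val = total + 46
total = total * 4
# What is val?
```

Trace:
`total = 4` → total = 4
`val = total + 46` → val = 50
`total = total * 4` → total = 16
So val = 50

Answer: 50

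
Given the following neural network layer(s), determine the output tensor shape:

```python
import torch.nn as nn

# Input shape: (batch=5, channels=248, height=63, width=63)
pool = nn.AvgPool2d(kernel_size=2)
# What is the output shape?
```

Input: (5, 248, 63, 63) -> Output: (5, 248, 31, 31)

Answer: (5, 248, 31, 31)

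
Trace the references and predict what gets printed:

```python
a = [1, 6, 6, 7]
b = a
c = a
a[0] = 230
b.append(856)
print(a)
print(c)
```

Key concept: multiple aliases.
Step by step:
`a = [1, 6, 6, 7]` → a = [1, 6, 6, 7]
`b = a` → b = [1, 6, 6, 7] (same object as a)
`c = a` → c = [1, 6, 6, 7] (same object as a, b)
`a[0] = 230` → a = [230, 6, 6, 7] (same object as b, c); b = [230, 6, 6, 7] (same object as a, c); c = [230, 6, 6, 7] (same object as a, b)
`b.append(856)` → a = [230, 6, 6, 7, 856] (same object as b, c); b = [230, 6, 6, 7, 856] (same object as a, c); c = [230, 6, 6, 7, 856] (same object as a, b)
`print(a)` → prints [230, 6, 6, 7, 856]
`print(c)` → prints [230, 6, 6, 7, 856]

Answer:
[230, 6, 6, 7, 856]
[230, 6, 6, 7, 856]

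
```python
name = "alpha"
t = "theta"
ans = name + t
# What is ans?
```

Trace:
`name = "alpha"` → name = 'alpha'
`t = "theta"` → t = 'theta'
`ans = name + t` → ans = 'alphatheta'
So ans = 'alphatheta'

Answer: 'alphatheta'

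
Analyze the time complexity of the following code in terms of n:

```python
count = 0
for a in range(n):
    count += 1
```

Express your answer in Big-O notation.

Each loop level contributes: n. Multiplying the contributions gives O(n).

Answer: O(n)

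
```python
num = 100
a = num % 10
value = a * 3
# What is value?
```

Trace:
`num = 100` → num = 100
`a = num % 10` → a = 0
`value = a * 3` → value = 0
So value = 0

Answer: 0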